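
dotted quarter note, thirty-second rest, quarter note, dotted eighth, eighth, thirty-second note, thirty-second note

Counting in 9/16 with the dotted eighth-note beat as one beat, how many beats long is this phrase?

One dotted eighth-note beat = 6 thirty-second notes.
Express everything in thirty-second notes: dotted quarter note = 12; thirty-second rest = 1; quarter note = 8; dotted eighth = 6; eighth = 4; thirty-second note = 1; thirty-second note = 1.
Altogether 12 + 1 + 8 + 6 + 4 + 1 + 1 = 33.
33 ÷ 6 = 5.5 beats.

5.5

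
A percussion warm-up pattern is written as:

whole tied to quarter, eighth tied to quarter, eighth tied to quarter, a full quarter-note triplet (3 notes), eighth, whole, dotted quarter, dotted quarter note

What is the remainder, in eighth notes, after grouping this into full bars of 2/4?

3

One bar of 2/4 = 4 eighth notes.
Convert each value to eighth notes: whole tied to quarter (whole + quarter) = 10; eighth tied to quarter (eighth + quarter) = 3; eighth tied to quarter (eighth + quarter) = 3; a full quarter-note triplet (3 notes) (three triplet quarters span one half) = 4; eighth = 1; whole = 8; dotted quarter = 3; dotted quarter note = 3.
Altogether 10 + 3 + 3 + 4 + 1 + 8 + 3 + 3 = 35.
35 ÷ 4 = 8 complete bars with 3 eighth notes remaining.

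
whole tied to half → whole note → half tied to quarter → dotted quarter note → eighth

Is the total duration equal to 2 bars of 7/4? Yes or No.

No

One bar of 7/4 = 14 eighth notes, so 2 bars = 28.
Each duration in eighth notes: whole tied to half (whole + half) = 12; whole note = 8; half tied to quarter (half + quarter) = 6; dotted quarter note = 3; eighth = 1.
Adding: 12 + 8 + 6 + 3 + 1 = 30.
30 exceeds 28, so the answer is No.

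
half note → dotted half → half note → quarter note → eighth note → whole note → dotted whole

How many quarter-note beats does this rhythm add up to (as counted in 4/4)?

One quarter-note beat = 2 eighth notes.
In eighth notes: half note = 4; dotted half = 6; half note = 4; quarter note = 2; eighth note = 1; whole note = 8; dotted whole = 12.
Altogether 4 + 6 + 4 + 2 + 1 + 8 + 12 = 37.
37 ÷ 2 = 18.5 beats.

18.5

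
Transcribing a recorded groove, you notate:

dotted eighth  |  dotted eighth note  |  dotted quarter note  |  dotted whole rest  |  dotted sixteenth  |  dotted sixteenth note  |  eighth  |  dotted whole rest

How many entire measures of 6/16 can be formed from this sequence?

One bar of 6/16 = 12 thirty-second notes.
Each duration in thirty-second notes: dotted eighth = 6; dotted eighth note = 6; dotted quarter note = 12; dotted whole rest = 48; dotted sixteenth = 3; dotted sixteenth note = 3; eighth = 4; dotted whole rest = 48.
Adding: 6 + 6 + 12 + 48 + 3 + 3 + 4 + 48 = 130.
130 ÷ 12 = 10 complete bars with 10 left over.

10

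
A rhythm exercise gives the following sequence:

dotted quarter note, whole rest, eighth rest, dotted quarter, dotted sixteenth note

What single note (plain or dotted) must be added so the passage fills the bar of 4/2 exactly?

The bar of 4/2 = 64 thirty-second notes.
Convert each value to thirty-second notes: dotted quarter note = 12; whole rest = 32; eighth rest = 4; dotted quarter = 12; dotted sixteenth note = 3.
Adding: 12 + 32 + 4 + 12 + 3 = 63.
Remaining: 64 − 63 = 1 thirty-second note, which is a thirty-second note.

thirty-second note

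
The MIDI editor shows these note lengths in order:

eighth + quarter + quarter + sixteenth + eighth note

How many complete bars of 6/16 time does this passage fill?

One bar of 6/16 = 6 sixteenth notes.
Each duration in sixteenth notes: eighth = 2; quarter = 4; quarter = 4; sixteenth = 1; eighth note = 2.
Total: 2 + 4 + 4 + 1 + 2 = 13.
13 ÷ 6 = 2 complete bars with 1 left over.

2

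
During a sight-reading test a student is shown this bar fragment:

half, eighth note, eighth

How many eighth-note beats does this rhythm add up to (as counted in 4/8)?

One eighth-note beat = 2 sixteenth notes.
Express everything in sixteenth notes: half = 8; eighth note = 2; eighth = 2.
Altogether 8 + 2 + 2 = 12.
12 ÷ 2 = 6 beats.

6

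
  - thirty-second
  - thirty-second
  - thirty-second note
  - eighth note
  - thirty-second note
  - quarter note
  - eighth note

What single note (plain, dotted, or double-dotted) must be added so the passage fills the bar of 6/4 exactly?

The bar of 6/4 = 48 thirty-second notes.
Express everything in thirty-second notes: thirty-second = 1; thirty-second = 1; thirty-second note = 1; eighth note = 4; thirty-second note = 1; quarter note = 8; eighth note = 4.
Altogether 1 + 1 + 1 + 4 + 1 + 8 + 4 = 20.
Remaining: 48 − 20 = 28 thirty-second notes, which is a double-dotted half note.

double-dotted half note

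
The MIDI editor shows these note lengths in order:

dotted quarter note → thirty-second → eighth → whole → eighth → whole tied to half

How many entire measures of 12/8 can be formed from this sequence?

One bar of 12/8 = 48 thirty-second notes.
Convert each value to thirty-second notes: dotted quarter note = 12; thirty-second = 1; eighth = 4; whole = 32; eighth = 4; whole tied to half (whole + half) = 48.
Adding: 12 + 1 + 4 + 32 + 4 + 48 = 101.
101 ÷ 48 = 2 complete bars with 5 left over.

2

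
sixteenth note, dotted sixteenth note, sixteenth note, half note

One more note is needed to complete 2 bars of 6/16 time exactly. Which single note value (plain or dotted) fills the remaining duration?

thirty-second note

2 bars of 6/16 = 24 thirty-second notes.
Express everything in thirty-second notes: sixteenth note = 2; dotted sixteenth note = 3; sixteenth note = 2; half note = 16.
Total: 2 + 3 + 2 + 16 = 23.
Remaining: 24 − 23 = 1 thirty-second note, which is a thirty-second note.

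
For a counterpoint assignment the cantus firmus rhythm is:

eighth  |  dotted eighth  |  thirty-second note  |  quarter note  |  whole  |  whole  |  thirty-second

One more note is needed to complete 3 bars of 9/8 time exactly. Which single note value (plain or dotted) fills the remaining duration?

3 bars of 9/8 = 108 thirty-second notes.
Each duration in thirty-second notes: eighth = 4; dotted eighth = 6; thirty-second note = 1; quarter note = 8; whole = 32; whole = 32; thirty-second = 1.
Total: 4 + 6 + 1 + 8 + 32 + 32 + 1 = 84.
Remaining: 108 − 84 = 24 thirty-second notes, which is a dotted half note.

dotted half note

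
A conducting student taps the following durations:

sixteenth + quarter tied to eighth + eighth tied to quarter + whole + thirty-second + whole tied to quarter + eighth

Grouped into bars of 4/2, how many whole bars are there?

One bar of 4/2 = 64 thirty-second notes.
In thirty-second notes: sixteenth = 2; quarter tied to eighth (quarter + eighth) = 12; eighth tied to quarter (eighth + quarter) = 12; whole = 32; thirty-second = 1; whole tied to quarter (whole + quarter) = 40; eighth = 4.
Sum: 2 + 12 + 12 + 32 + 1 + 40 + 4 = 103.
103 ÷ 64 = 1 complete bar with 39 left over.

1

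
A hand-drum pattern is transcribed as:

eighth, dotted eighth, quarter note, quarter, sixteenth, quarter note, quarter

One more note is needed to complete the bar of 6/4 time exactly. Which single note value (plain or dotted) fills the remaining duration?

eighth note

The bar of 6/4 = 24 sixteenth notes.
Express everything in sixteenth notes: eighth = 2; dotted eighth = 3; quarter note = 4; quarter = 4; sixteenth = 1; quarter note = 4; quarter = 4.
Altogether 2 + 3 + 4 + 4 + 1 + 4 + 4 = 22.
Remaining: 24 − 22 = 2 sixteenth notes, which is a eighth note.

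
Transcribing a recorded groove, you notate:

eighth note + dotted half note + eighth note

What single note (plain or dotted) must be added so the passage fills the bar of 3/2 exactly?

half note

The bar of 3/2 = 12 eighth notes.
Working in eighth notes: eighth note = 1; dotted half note = 6; eighth note = 1.
Total: 1 + 6 + 1 = 8.
Remaining: 12 − 8 = 4 eighth notes, which is a half note.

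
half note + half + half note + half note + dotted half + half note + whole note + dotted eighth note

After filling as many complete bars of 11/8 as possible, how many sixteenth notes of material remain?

One bar of 11/8 = 22 sixteenth notes.
Express everything in sixteenth notes: half note = 8; half = 8; half note = 8; half note = 8; dotted half = 12; half note = 8; whole note = 16; dotted eighth note = 3.
Altogether 8 + 8 + 8 + 8 + 12 + 8 + 16 + 3 = 71.
71 ÷ 22 = 3 complete bars with 5 sixteenth notes remaining.

5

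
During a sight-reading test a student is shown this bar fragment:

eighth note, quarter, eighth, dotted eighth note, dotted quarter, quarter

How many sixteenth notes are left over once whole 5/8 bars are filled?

1

One bar of 5/8 = 10 sixteenth notes.
Convert each value to sixteenth notes: eighth note = 2; quarter = 4; eighth = 2; dotted eighth note = 3; dotted quarter = 6; quarter = 4.
Adding: 2 + 4 + 2 + 3 + 6 + 4 = 21.
21 ÷ 10 = 2 complete bars with 1 sixteenth note remaining.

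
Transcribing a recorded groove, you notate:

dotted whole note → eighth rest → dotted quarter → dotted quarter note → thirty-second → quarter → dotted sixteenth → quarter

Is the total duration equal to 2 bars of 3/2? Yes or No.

Yes

One bar of 3/2 = 48 thirty-second notes, so 2 bars = 96.
Each duration in thirty-second notes: dotted whole note = 48; eighth rest = 4; dotted quarter = 12; dotted quarter note = 12; thirty-second = 1; quarter = 8; dotted sixteenth = 3; quarter = 8.
Altogether 48 + 4 + 12 + 12 + 1 + 8 + 3 + 8 = 96.
96 equals 96, so the answer is Yes.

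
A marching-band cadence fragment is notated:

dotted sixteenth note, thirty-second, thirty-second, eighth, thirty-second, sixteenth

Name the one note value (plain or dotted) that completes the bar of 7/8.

The bar of 7/8 = 28 thirty-second notes.
Express everything in thirty-second notes: dotted sixteenth note = 3; thirty-second = 1; thirty-second = 1; eighth = 4; thirty-second = 1; sixteenth = 2.
Adding: 3 + 1 + 1 + 4 + 1 + 2 = 12.
Remaining: 28 − 12 = 16 thirty-second notes, which is a half note.

half note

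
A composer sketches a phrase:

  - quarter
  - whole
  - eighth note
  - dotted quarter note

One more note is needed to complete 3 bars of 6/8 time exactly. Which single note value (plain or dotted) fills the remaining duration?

3 bars of 6/8 = 18 eighth notes.
In eighth notes: quarter = 2; whole = 8; eighth note = 1; dotted quarter note = 3.
Altogether 2 + 8 + 1 + 3 = 14.
Remaining: 18 − 14 = 4 eighth notes, which is a half note.

half note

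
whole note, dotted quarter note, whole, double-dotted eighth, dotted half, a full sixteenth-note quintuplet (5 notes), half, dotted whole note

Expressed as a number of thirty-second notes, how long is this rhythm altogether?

In thirty-second notes: whole note = 32; dotted quarter note = 12; whole = 32; double-dotted eighth = 7; dotted half = 24; a full sixteenth-note quintuplet (5 notes) (five quintuplet sixteenths span one quarter) = 8; half = 16; dotted whole note = 48.
Altogether 32 + 12 + 32 + 7 + 24 + 8 + 16 + 48 = 179 thirty-second notes.

179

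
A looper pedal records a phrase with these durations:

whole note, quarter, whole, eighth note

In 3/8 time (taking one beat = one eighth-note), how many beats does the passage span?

One eighth-note beat = 2 sixteenth notes.
Working in sixteenth notes: whole note = 16; quarter = 4; whole = 16; eighth note = 2.
Adding: 16 + 4 + 16 + 2 = 38.
38 ÷ 2 = 19 beats.

19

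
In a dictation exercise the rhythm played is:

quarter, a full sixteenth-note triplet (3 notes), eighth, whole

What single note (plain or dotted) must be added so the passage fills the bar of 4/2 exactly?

half note

The bar of 4/2 = 16 eighth notes.
Each duration in eighth notes: quarter = 2; a full sixteenth-note triplet (3 notes) (three triplet sixteenths span one eighth) = 1; eighth = 1; whole = 8.
Sum: 2 + 1 + 1 + 8 = 12.
Remaining: 16 − 12 = 4 eighth notes, which is a half note.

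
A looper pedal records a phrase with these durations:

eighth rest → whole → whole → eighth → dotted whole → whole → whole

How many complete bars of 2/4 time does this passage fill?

11

One bar of 2/4 = 4 eighth notes.
Express everything in eighth notes: eighth rest = 1; whole = 8; whole = 8; eighth = 1; dotted whole = 12; whole = 8; whole = 8.
Altogether 1 + 8 + 8 + 1 + 12 + 8 + 8 = 46.
46 ÷ 4 = 11 complete bars with 2 left over.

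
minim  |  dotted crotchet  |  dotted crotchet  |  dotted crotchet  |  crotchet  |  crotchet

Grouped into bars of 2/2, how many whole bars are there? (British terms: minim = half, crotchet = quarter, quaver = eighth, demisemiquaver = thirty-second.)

One bar of 2/2 = 8 eighth notes.
Express everything in eighth notes: minim = 4; dotted crotchet = 3; dotted crotchet = 3; dotted crotchet = 3; crotchet = 2; crotchet = 2.
Total: 4 + 3 + 3 + 3 + 2 + 2 = 17.
17 ÷ 8 = 2 complete bars with 1 left over.

2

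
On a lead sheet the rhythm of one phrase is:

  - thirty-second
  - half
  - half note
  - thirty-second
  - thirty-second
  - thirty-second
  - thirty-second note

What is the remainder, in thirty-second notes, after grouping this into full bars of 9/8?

1

One bar of 9/8 = 36 thirty-second notes.
In thirty-second notes: thirty-second = 1; half = 16; half note = 16; thirty-second = 1; thirty-second = 1; thirty-second = 1; thirty-second note = 1.
Sum: 1 + 16 + 16 + 1 + 1 + 1 + 1 = 37.
37 ÷ 36 = 1 complete bar with 1 thirty-second note remaining.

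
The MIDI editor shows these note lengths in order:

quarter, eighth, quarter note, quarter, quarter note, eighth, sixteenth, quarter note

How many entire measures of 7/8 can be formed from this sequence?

1

One bar of 7/8 = 14 sixteenth notes.
Convert each value to sixteenth notes: quarter = 4; eighth = 2; quarter note = 4; quarter = 4; quarter note = 4; eighth = 2; sixteenth = 1; quarter note = 4.
Total: 4 + 2 + 4 + 4 + 4 + 2 + 1 + 4 = 25.
25 ÷ 14 = 1 complete bar with 11 left over.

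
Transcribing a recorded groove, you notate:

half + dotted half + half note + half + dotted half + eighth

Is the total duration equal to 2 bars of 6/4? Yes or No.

No

One bar of 6/4 = 12 eighth notes, so 2 bars = 24.
Convert each value to eighth notes: half = 4; dotted half = 6; half note = 4; half = 4; dotted half = 6; eighth = 1.
Sum: 4 + 6 + 4 + 4 + 6 + 1 = 25.
25 exceeds 24, so the answer is No.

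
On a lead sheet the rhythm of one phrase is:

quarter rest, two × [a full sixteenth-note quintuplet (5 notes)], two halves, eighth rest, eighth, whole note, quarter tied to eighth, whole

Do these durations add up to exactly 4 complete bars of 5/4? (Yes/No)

One bar of 5/4 = 10 eighth notes, so 4 bars = 40.
Each duration in eighth notes: quarter rest = 2; a full sixteenth-note quintuplet (5 notes) (five quintuplet sixteenths span one quarter) = 2; a full sixteenth-note quintuplet (5 notes) (five quintuplet sixteenths span one quarter) = 2; half = 4; half = 4; eighth rest = 1; eighth = 1; whole note = 8; quarter tied to eighth (quarter + eighth) = 3; whole = 8.
Sum: 2 + 2 + 2 + 4 + 4 + 1 + 1 + 8 + 3 + 8 = 35.
35 falls short of 40, so the answer is No.

No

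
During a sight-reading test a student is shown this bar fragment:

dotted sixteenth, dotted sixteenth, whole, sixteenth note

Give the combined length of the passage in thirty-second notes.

40

Convert each value to thirty-second notes: dotted sixteenth = 3; dotted sixteenth = 3; whole = 32; sixteenth note = 2.
Sum: 3 + 3 + 32 + 2 = 40 thirty-second notes.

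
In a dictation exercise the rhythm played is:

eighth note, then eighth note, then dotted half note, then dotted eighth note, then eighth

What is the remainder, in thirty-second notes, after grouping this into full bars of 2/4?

10

One bar of 2/4 = 8 sixteenth notes.
Convert each value to sixteenth notes: eighth note = 2; eighth note = 2; dotted half note = 12; dotted eighth note = 3; eighth = 2.
Total: 2 + 2 + 12 + 3 + 2 = 21.
21 ÷ 8 = 2 complete bars with 5 sixteenth notes remaining = 10 thirty-second notes.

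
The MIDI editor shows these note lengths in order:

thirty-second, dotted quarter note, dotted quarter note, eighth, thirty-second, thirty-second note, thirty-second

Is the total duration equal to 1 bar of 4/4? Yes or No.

One bar of 4/4 = 32 thirty-second notes.
Express everything in thirty-second notes: thirty-second = 1; dotted quarter note = 12; dotted quarter note = 12; eighth = 4; thirty-second = 1; thirty-second note = 1; thirty-second = 1.
Sum: 1 + 12 + 12 + 4 + 1 + 1 + 1 = 32.
32 equals 32, so the answer is Yes.

Yes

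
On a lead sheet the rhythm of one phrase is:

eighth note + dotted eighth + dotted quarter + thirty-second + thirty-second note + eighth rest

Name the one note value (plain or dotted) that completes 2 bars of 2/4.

2 bars of 2/4 = 32 thirty-second notes.
Working in thirty-second notes: eighth note = 4; dotted eighth = 6; dotted quarter = 12; thirty-second = 1; thirty-second note = 1; eighth rest = 4.
Adding: 4 + 6 + 12 + 1 + 1 + 4 = 28.
Remaining: 32 − 28 = 4 thirty-second notes, which is a eighth note.

eighth note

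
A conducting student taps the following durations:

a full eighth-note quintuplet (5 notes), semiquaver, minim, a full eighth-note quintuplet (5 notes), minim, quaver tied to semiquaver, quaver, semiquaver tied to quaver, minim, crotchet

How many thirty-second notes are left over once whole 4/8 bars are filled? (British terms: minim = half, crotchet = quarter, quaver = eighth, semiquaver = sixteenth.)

10

One bar of 4/8 = 8 sixteenth notes.
Each duration in sixteenth notes: a full eighth-note quintuplet (5 notes) (five quintuplet eighths span one half) = 8; semiquaver = 1; minim = 8; a full eighth-note quintuplet (5 notes) (five quintuplet eighths span one half) = 8; minim = 8; quaver tied to semiquaver (quaver + semiquaver) = 3; quaver = 2; semiquaver tied to quaver (semiquaver + quaver) = 3; minim = 8; crotchet = 4.
Sum: 8 + 1 + 8 + 8 + 8 + 3 + 2 + 3 + 8 + 4 = 53.
53 ÷ 8 = 6 complete bars with 5 sixteenth notes remaining = 10 thirty-second notes.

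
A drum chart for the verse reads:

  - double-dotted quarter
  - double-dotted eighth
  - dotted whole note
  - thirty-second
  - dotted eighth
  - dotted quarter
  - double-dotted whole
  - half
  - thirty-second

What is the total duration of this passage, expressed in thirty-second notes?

In thirty-second notes: double-dotted quarter = 14; double-dotted eighth = 7; dotted whole note = 48; thirty-second = 1; dotted eighth = 6; dotted quarter = 12; double-dotted whole = 56; half = 16; thirty-second = 1.
Sum: 14 + 7 + 48 + 1 + 6 + 12 + 56 + 16 + 1 = 161 thirty-second notes.

161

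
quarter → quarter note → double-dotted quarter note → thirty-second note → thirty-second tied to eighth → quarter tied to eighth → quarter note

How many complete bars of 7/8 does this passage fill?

2

One bar of 7/8 = 28 thirty-second notes.
Working in thirty-second notes: quarter = 8; quarter note = 8; double-dotted quarter note = 14; thirty-second note = 1; thirty-second tied to eighth (thirty-second + eighth) = 5; quarter tied to eighth (quarter + eighth) = 12; quarter note = 8.
Sum: 8 + 8 + 14 + 1 + 5 + 12 + 8 = 56.
56 ÷ 28 = 2 complete bars with 0 left over.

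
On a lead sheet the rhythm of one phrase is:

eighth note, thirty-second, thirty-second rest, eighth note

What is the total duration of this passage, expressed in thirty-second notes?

In thirty-second notes: eighth note = 4; thirty-second = 1; thirty-second rest = 1; eighth note = 4.
Adding: 4 + 1 + 1 + 4 = 10 thirty-second notes.

10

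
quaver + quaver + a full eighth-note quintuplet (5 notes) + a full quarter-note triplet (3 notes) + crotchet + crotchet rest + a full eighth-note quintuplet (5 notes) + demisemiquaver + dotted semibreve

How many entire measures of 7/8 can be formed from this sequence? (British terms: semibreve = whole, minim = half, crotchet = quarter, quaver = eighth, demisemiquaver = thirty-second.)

4

One bar of 7/8 = 28 thirty-second notes.
Express everything in thirty-second notes: quaver = 4; quaver = 4; a full eighth-note quintuplet (5 notes) (five quintuplet eighths span one half) = 16; a full quarter-note triplet (3 notes) (three triplet quarters span one half) = 16; crotchet = 8; crotchet rest = 8; a full eighth-note quintuplet (5 notes) (five quintuplet eighths span one half) = 16; demisemiquaver = 1; dotted semibreve = 48.
Sum: 4 + 4 + 16 + 16 + 8 + 8 + 16 + 1 + 48 = 121.
121 ÷ 28 = 4 complete bars with 9 left over.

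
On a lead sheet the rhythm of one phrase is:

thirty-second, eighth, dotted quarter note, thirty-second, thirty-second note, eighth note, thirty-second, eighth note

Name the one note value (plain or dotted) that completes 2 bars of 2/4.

2 bars of 2/4 = 32 thirty-second notes.
Express everything in thirty-second notes: thirty-second = 1; eighth = 4; dotted quarter note = 12; thirty-second = 1; thirty-second note = 1; eighth note = 4; thirty-second = 1; eighth note = 4.
Altogether 1 + 4 + 12 + 1 + 1 + 4 + 1 + 4 = 28.
Remaining: 32 − 28 = 4 thirty-second notes, which is a eighth note.

eighth note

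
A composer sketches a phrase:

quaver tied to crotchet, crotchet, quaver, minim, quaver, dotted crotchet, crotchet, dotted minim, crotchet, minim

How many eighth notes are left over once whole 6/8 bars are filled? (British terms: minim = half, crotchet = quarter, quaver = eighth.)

One bar of 6/8 = 6 eighth notes.
In eighth notes: quaver tied to crotchet (quaver + crotchet) = 3; crotchet = 2; quaver = 1; minim = 4; quaver = 1; dotted crotchet = 3; crotchet = 2; dotted minim = 6; crotchet = 2; minim = 4.
Altogether 3 + 2 + 1 + 4 + 1 + 3 + 2 + 6 + 2 + 4 = 28.
28 ÷ 6 = 4 complete bars with 4 eighth notes remaining.

4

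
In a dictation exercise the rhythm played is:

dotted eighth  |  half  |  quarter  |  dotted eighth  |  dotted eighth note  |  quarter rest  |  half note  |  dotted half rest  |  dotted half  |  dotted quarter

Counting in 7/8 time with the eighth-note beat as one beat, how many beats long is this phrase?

31.5

One eighth-note beat = 2 sixteenth notes.
Express everything in sixteenth notes: dotted eighth = 3; half = 8; quarter = 4; dotted eighth = 3; dotted eighth note = 3; quarter rest = 4; half note = 8; dotted half rest = 12; dotted half = 12; dotted quarter = 6.
Total: 3 + 8 + 4 + 3 + 3 + 4 + 8 + 12 + 12 + 6 = 63.
63 ÷ 2 = 31.5 beats.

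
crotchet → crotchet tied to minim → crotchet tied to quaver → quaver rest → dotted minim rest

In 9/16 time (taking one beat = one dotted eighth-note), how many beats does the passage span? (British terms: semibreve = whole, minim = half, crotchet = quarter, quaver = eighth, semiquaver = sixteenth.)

12

One dotted eighth-note beat = 3 sixteenth notes.
Each duration in sixteenth notes: crotchet = 4; crotchet tied to minim (crotchet + minim) = 12; crotchet tied to quaver (crotchet + quaver) = 6; quaver rest = 2; dotted minim rest = 12.
Altogether 4 + 12 + 6 + 2 + 12 = 36.
36 ÷ 3 = 12 beats.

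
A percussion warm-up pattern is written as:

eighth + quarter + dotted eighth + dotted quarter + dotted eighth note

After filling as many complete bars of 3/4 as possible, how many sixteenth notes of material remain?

One bar of 3/4 = 12 sixteenth notes.
Convert each value to sixteenth notes: eighth = 2; quarter = 4; dotted eighth = 3; dotted quarter = 6; dotted eighth note = 3.
Altogether 2 + 4 + 3 + 6 + 3 = 18.
18 ÷ 12 = 1 complete bar with 6 sixteenth notes remaining.

6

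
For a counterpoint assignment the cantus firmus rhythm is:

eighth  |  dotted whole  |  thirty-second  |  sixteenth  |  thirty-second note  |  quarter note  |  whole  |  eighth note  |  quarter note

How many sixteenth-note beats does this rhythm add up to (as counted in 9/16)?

54

One sixteenth-note beat = 2 thirty-second notes.
Working in thirty-second notes: eighth = 4; dotted whole = 48; thirty-second = 1; sixteenth = 2; thirty-second note = 1; quarter note = 8; whole = 32; eighth note = 4; quarter note = 8.
Total: 4 + 48 + 1 + 2 + 1 + 8 + 32 + 4 + 8 = 108.
108 ÷ 2 = 54 beats.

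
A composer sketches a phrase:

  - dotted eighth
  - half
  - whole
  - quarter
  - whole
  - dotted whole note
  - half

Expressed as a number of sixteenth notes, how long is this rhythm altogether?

Each duration in sixteenth notes: dotted eighth = 3; half = 8; whole = 16; quarter = 4; whole = 16; dotted whole note = 24; half = 8.
Adding: 3 + 8 + 16 + 4 + 16 + 24 + 8 = 79 sixteenth notes.

79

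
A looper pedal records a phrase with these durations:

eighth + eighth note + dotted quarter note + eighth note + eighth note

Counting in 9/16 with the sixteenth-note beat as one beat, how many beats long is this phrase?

14

One sixteenth-note beat = 2 thirty-second notes.
Express everything in thirty-second notes: eighth = 4; eighth note = 4; dotted quarter note = 12; eighth note = 4; eighth note = 4.
Sum: 4 + 4 + 12 + 4 + 4 = 28.
28 ÷ 2 = 14 beats.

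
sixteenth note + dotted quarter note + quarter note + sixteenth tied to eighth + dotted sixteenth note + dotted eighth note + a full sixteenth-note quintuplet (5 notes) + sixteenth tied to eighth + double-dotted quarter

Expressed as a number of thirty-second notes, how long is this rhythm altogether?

65

In thirty-second notes: sixteenth note = 2; dotted quarter note = 12; quarter note = 8; sixteenth tied to eighth (sixteenth + eighth) = 6; dotted sixteenth note = 3; dotted eighth note = 6; a full sixteenth-note quintuplet (5 notes) (five quintuplet sixteenths span one quarter) = 8; sixteenth tied to eighth (sixteenth + eighth) = 6; double-dotted quarter = 14.
Total: 2 + 12 + 8 + 6 + 3 + 6 + 8 + 6 + 14 = 65 thirty-second notes.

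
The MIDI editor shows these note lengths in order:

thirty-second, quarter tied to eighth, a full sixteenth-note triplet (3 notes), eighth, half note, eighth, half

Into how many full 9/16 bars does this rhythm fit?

One bar of 9/16 = 18 thirty-second notes.
In thirty-second notes: thirty-second = 1; quarter tied to eighth (quarter + eighth) = 12; a full sixteenth-note triplet (3 notes) (three triplet sixteenths span one eighth) = 4; eighth = 4; half note = 16; eighth = 4; half = 16.
Adding: 1 + 12 + 4 + 4 + 16 + 4 + 16 = 57.
57 ÷ 18 = 3 complete bars with 3 left over.

3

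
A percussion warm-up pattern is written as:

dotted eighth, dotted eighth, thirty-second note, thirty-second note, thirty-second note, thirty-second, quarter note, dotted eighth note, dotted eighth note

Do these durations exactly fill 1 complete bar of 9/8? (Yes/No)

One bar of 9/8 = 36 thirty-second notes.
In thirty-second notes: dotted eighth = 6; dotted eighth = 6; thirty-second note = 1; thirty-second note = 1; thirty-second note = 1; thirty-second = 1; quarter note = 8; dotted eighth note = 6; dotted eighth note = 6.
Total: 6 + 6 + 1 + 1 + 1 + 1 + 8 + 6 + 6 = 36.
36 equals 36, so the answer is Yes.

Yes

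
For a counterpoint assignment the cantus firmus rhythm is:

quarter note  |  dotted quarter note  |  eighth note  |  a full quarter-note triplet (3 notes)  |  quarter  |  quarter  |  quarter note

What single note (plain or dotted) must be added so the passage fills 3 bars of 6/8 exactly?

quarter note

3 bars of 6/8 = 18 eighth notes.
Convert each value to eighth notes: quarter note = 2; dotted quarter note = 3; eighth note = 1; a full quarter-note triplet (3 notes) (three triplet quarters span one half) = 4; quarter = 2; quarter = 2; quarter note = 2.
Total: 2 + 3 + 1 + 4 + 2 + 2 + 2 = 16.
Remaining: 18 − 16 = 2 eighth notes, which is a quarter note.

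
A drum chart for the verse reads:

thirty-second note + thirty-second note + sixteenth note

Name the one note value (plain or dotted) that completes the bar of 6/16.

quarter note

The bar of 6/16 = 12 thirty-second notes.
Each duration in thirty-second notes: thirty-second note = 1; thirty-second note = 1; sixteenth note = 2.
Total: 1 + 1 + 2 = 4.
Remaining: 12 − 4 = 8 thirty-second notes, which is a quarter note.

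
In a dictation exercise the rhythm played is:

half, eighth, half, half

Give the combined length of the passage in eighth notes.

Working in eighth notes: half = 4; eighth = 1; half = 4; half = 4.
Total: 4 + 1 + 4 + 4 = 13 eighth notes.

13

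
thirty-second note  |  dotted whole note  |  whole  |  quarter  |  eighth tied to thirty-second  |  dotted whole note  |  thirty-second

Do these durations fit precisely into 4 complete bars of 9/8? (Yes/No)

No

One bar of 9/8 = 36 thirty-second notes, so 4 bars = 144.
Express everything in thirty-second notes: thirty-second note = 1; dotted whole note = 48; whole = 32; quarter = 8; eighth tied to thirty-second (eighth + thirty-second) = 5; dotted whole note = 48; thirty-second = 1.
Adding: 1 + 48 + 32 + 8 + 5 + 48 + 1 = 143.
143 falls short of 144, so the answer is No.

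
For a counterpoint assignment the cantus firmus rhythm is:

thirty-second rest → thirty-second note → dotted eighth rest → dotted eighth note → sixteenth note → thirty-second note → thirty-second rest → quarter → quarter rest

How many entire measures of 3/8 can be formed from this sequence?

One bar of 3/8 = 12 thirty-second notes.
In thirty-second notes: thirty-second rest = 1; thirty-second note = 1; dotted eighth rest = 6; dotted eighth note = 6; sixteenth note = 2; thirty-second note = 1; thirty-second rest = 1; quarter = 8; quarter rest = 8.
Adding: 1 + 1 + 6 + 6 + 2 + 1 + 1 + 8 + 8 = 34.
34 ÷ 12 = 2 complete bars with 10 left over.

2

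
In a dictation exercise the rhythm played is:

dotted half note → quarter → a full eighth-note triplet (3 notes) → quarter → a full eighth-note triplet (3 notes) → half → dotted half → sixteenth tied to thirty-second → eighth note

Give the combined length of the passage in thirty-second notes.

Express everything in thirty-second notes: dotted half note = 24; quarter = 8; a full eighth-note triplet (3 notes) (three triplet eighths span one quarter) = 8; quarter = 8; a full eighth-note triplet (3 notes) (three triplet eighths span one quarter) = 8; half = 16; dotted half = 24; sixteenth tied to thirty-second (sixteenth + thirty-second) = 3; eighth note = 4.
Adding: 24 + 8 + 8 + 8 + 8 + 16 + 24 + 3 + 4 = 103 thirty-second notes.

103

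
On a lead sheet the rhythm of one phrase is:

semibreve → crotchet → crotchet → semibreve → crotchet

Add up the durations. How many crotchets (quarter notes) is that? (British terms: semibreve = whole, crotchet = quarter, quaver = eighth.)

11

Working in quarter notes: semibreve = 4; crotchet = 1; crotchet = 1; semibreve = 4; crotchet = 1.
Total: 4 + 1 + 1 + 4 + 1 = 11 quarter notes.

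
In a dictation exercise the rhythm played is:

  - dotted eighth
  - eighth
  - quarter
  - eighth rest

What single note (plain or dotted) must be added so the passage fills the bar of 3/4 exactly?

The bar of 3/4 = 12 sixteenth notes.
Express everything in sixteenth notes: dotted eighth = 3; eighth = 2; quarter = 4; eighth rest = 2.
Altogether 3 + 2 + 4 + 2 = 11.
Remaining: 12 − 11 = 1 sixteenth note, which is a sixteenth note.

sixteenth note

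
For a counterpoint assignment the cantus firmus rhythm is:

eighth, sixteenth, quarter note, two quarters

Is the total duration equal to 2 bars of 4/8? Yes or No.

One bar of 4/8 = 8 sixteenth notes, so 2 bars = 16.
Working in sixteenth notes: eighth = 2; sixteenth = 1; quarter note = 4; quarter = 4; quarter = 4.
Sum: 2 + 1 + 4 + 4 + 4 = 15.
15 falls short of 16, so the answer is No.

No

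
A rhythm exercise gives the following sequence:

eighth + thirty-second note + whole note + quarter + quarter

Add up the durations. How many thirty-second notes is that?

53

Each duration in thirty-second notes: eighth = 4; thirty-second note = 1; whole note = 32; quarter = 8; quarter = 8.
Total: 4 + 1 + 32 + 8 + 8 = 53 thirty-second notes.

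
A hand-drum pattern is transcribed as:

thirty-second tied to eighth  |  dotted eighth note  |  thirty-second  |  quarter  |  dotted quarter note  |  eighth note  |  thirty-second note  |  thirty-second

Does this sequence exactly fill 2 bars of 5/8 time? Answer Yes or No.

No

One bar of 5/8 = 20 thirty-second notes, so 2 bars = 40.
In thirty-second notes: thirty-second tied to eighth (thirty-second + eighth) = 5; dotted eighth note = 6; thirty-second = 1; quarter = 8; dotted quarter note = 12; eighth note = 4; thirty-second note = 1; thirty-second = 1.
Altogether 5 + 6 + 1 + 8 + 12 + 4 + 1 + 1 = 38.
38 falls short of 40, so the answer is No.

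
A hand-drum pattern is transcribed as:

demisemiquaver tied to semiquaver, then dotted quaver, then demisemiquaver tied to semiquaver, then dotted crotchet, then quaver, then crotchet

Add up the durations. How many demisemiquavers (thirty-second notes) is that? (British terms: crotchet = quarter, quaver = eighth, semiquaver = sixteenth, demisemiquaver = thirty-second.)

36

Working in thirty-second notes: demisemiquaver tied to semiquaver (demisemiquaver + semiquaver) = 3; dotted quaver = 6; demisemiquaver tied to semiquaver (demisemiquaver + semiquaver) = 3; dotted crotchet = 12; quaver = 4; crotchet = 8.
Altogether 3 + 6 + 3 + 12 + 4 + 8 = 36 thirty-second notes.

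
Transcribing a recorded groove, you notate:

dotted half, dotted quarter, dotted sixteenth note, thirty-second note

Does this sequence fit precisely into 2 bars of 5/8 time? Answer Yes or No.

One bar of 5/8 = 20 thirty-second notes, so 2 bars = 40.
Express everything in thirty-second notes: dotted half = 24; dotted quarter = 12; dotted sixteenth note = 3; thirty-second note = 1.
Altogether 24 + 12 + 3 + 1 = 40.
40 equals 40, so the answer is Yes.

Yes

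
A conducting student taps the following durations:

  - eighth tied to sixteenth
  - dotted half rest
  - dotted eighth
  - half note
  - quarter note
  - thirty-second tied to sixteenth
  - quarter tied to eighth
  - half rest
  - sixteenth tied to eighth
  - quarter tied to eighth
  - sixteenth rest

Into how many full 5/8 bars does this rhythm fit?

5

One bar of 5/8 = 20 thirty-second notes.
Convert each value to thirty-second notes: eighth tied to sixteenth (eighth + sixteenth) = 6; dotted half rest = 24; dotted eighth = 6; half note = 16; quarter note = 8; thirty-second tied to sixteenth (thirty-second + sixteenth) = 3; quarter tied to eighth (quarter + eighth) = 12; half rest = 16; sixteenth tied to eighth (sixteenth + eighth) = 6; quarter tied to eighth (quarter + eighth) = 12; sixteenth rest = 2.
Total: 6 + 24 + 6 + 16 + 8 + 3 + 12 + 16 + 6 + 12 + 2 = 111.
111 ÷ 20 = 5 complete bars with 11 left over.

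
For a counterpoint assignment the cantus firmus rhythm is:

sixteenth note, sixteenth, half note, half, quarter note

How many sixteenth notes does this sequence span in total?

22

Working in sixteenth notes: sixteenth note = 1; sixteenth = 1; half note = 8; half = 8; quarter note = 4.
Adding: 1 + 1 + 8 + 8 + 4 = 22 sixteenth notes.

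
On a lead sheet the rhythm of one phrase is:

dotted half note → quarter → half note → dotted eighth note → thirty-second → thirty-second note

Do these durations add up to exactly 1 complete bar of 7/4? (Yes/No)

Yes

One bar of 7/4 = 56 thirty-second notes.
Express everything in thirty-second notes: dotted half note = 24; quarter = 8; half note = 16; dotted eighth note = 6; thirty-second = 1; thirty-second note = 1.
Adding: 24 + 8 + 16 + 6 + 1 + 1 = 56.
56 equals 56, so the answer is Yes.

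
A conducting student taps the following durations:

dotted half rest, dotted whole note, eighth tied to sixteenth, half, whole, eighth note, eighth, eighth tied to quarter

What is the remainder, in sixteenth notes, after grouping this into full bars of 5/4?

13

One bar of 5/4 = 20 sixteenth notes.
In sixteenth notes: dotted half rest = 12; dotted whole note = 24; eighth tied to sixteenth (eighth + sixteenth) = 3; half = 8; whole = 16; eighth note = 2; eighth = 2; eighth tied to quarter (eighth + quarter) = 6.
Altogether 12 + 24 + 3 + 8 + 16 + 2 + 2 + 6 = 73.
73 ÷ 20 = 3 complete bars with 13 sixteenth notes remaining.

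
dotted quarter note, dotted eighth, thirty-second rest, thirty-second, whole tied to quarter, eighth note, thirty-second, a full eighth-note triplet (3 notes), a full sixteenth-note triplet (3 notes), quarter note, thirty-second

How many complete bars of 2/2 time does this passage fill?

One bar of 2/2 = 32 thirty-second notes.
Each duration in thirty-second notes: dotted quarter note = 12; dotted eighth = 6; thirty-second rest = 1; thirty-second = 1; whole tied to quarter (whole + quarter) = 40; eighth note = 4; thirty-second = 1; a full eighth-note triplet (3 notes) (three triplet eighths span one quarter) = 8; a full sixteenth-note triplet (3 notes) (three triplet sixteenths span one eighth) = 4; quarter note = 8; thirty-second = 1.
Adding: 12 + 6 + 1 + 1 + 40 + 4 + 1 + 8 + 4 + 8 + 1 = 86.
86 ÷ 32 = 2 complete bars with 22 left over.

2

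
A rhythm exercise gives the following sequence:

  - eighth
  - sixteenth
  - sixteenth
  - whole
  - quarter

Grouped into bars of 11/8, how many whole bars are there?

One bar of 11/8 = 22 sixteenth notes.
Working in sixteenth notes: eighth = 2; sixteenth = 1; sixteenth = 1; whole = 16; quarter = 4.
Adding: 2 + 1 + 1 + 16 + 4 = 24.
24 ÷ 22 = 1 complete bar with 2 left over.

1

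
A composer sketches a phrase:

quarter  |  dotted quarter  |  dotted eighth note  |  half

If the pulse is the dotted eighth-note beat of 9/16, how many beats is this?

One dotted eighth-note beat = 3 sixteenth notes.
Convert each value to sixteenth notes: quarter = 4; dotted quarter = 6; dotted eighth note = 3; half = 8.
Adding: 4 + 6 + 3 + 8 = 21.
21 ÷ 3 = 7 beats.

7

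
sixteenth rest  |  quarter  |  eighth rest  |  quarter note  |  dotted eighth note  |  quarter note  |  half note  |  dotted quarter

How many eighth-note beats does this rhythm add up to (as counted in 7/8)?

One eighth-note beat = 2 sixteenth notes.
In sixteenth notes: sixteenth rest = 1; quarter = 4; eighth rest = 2; quarter note = 4; dotted eighth note = 3; quarter note = 4; half note = 8; dotted quarter = 6.
Adding: 1 + 4 + 2 + 4 + 3 + 4 + 8 + 6 = 32.
32 ÷ 2 = 16 beats.

16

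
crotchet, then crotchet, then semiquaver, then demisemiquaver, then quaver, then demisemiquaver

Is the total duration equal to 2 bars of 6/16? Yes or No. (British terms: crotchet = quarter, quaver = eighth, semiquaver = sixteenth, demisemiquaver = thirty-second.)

Yes

One bar of 6/16 = 12 thirty-second notes, so 2 bars = 24.
In thirty-second notes: crotchet = 8; crotchet = 8; semiquaver = 2; demisemiquaver = 1; quaver = 4; demisemiquaver = 1.
Altogether 8 + 8 + 2 + 1 + 4 + 1 = 24.
24 equals 24, so the answer is Yes.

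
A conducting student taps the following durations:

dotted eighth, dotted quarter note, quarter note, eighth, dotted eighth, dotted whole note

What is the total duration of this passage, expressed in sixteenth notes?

Working in sixteenth notes: dotted eighth = 3; dotted quarter note = 6; quarter note = 4; eighth = 2; dotted eighth = 3; dotted whole note = 24.
Total: 3 + 6 + 4 + 2 + 3 + 24 = 42 sixteenth notes.

42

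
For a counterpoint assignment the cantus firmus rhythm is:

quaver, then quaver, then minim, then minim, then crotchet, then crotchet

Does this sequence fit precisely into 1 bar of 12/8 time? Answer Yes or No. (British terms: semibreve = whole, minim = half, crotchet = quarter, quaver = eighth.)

No

One bar of 12/8 = 12 eighth notes.
Convert each value to eighth notes: quaver = 1; quaver = 1; minim = 4; minim = 4; crotchet = 2; crotchet = 2.
Sum: 1 + 1 + 4 + 4 + 2 + 2 = 14.
14 exceeds 12, so the answer is No.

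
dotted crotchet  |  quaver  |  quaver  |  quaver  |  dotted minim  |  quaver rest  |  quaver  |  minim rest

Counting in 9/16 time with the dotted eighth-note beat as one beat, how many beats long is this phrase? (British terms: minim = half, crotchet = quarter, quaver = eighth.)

12

One dotted eighth-note beat = 3 sixteenth notes.
In sixteenth notes: dotted crotchet = 6; quaver = 2; quaver = 2; quaver = 2; dotted minim = 12; quaver rest = 2; quaver = 2; minim rest = 8.
Altogether 6 + 2 + 2 + 2 + 12 + 2 + 2 + 8 = 36.
36 ÷ 3 = 12 beats.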